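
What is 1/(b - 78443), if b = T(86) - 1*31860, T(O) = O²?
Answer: -1/102907 ≈ -9.7175e-6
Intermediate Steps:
b = -24464 (b = 86² - 1*31860 = 7396 - 31860 = -24464)
1/(b - 78443) = 1/(-24464 - 78443) = 1/(-102907) = -1/102907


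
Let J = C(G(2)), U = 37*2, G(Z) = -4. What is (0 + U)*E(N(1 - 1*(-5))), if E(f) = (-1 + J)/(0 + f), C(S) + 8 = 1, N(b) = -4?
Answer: 148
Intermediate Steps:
C(S) = -7 (C(S) = -8 + 1 = -7)
U = 74
J = -7
E(f) = -8/f (E(f) = (-1 - 7)/(0 + f) = -8/f)
(0 + U)*E(N(1 - 1*(-5))) = (0 + 74)*(-8/(-4)) = 74*(-8*(-1/4)) = 74*2 = 148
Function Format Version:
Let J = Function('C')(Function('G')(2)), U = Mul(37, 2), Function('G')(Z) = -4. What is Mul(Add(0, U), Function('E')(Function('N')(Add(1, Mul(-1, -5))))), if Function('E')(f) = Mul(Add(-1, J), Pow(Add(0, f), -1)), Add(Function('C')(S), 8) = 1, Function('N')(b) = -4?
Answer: 148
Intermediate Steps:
Function('C')(S) = -7 (Function('C')(S) = Add(-8, 1) = -7)
U = 74
J = -7
Function('E')(f) = Mul(-8, Pow(f, -1)) (Function('E')(f) = Mul(Add(-1, -7), Pow(Add(0, f), -1)) = Mul(-8, Pow(f, -1)))
Mul(Add(0, U), Function('E')(Function('N')(Add(1, Mul(-1, -5))))) = Mul(Add(0, 74), Mul(-8, Pow(-4, -1))) = Mul(74, Mul(-8, Rational(-1, 4))) = Mul(74, 2) = 148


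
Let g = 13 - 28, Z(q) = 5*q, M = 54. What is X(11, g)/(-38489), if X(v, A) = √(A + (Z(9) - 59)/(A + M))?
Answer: -I*√23361/1501071 ≈ -0.00010182*I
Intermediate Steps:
g = -15
X(v, A) = √(A - 14/(54 + A)) (X(v, A) = √(A + (5*9 - 59)/(A + 54)) = √(A + (45 - 59)/(54 + A)) = √(A - 14/(54 + A)))
X(11, g)/(-38489) = √((-14 - 15*(54 - 15))/(54 - 15))/(-38489) = √((-14 - 15*39)/39)*(-1/38489) = √((-14 - 585)/39)*(-1/38489) = √((1/39)*(-599))*(-1/38489) = √(-599/39)*(-1/38489) = (I*√23361/39)*(-1/38489) = -I*√23361/1501071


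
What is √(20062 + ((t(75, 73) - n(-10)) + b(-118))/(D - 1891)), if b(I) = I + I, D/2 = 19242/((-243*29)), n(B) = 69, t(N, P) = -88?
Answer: √44237450518059493/1484929 ≈ 141.64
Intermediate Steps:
D = -4276/783 (D = 2*(19242/((-243*29))) = 2*(19242/(-7047)) = 2*(19242*(-1/7047)) = 2*(-2138/783) = -4276/783 ≈ -5.4610)
b(I) = 2*I
√(20062 + ((t(75, 73) - n(-10)) + b(-118))/(D - 1891)) = √(20062 + ((-88 - 1*69) + 2*(-118))/(-4276/783 - 1891)) = √(20062 + ((-88 - 69) - 236)/(-1484929/783)) = √(20062 + (-157 - 236)*(-783/1484929)) = √(20062 - 393*(-783/1484929)) = √(20062 + 307719/1484929) = √(29790953317/1484929) = √44237450518059493/1484929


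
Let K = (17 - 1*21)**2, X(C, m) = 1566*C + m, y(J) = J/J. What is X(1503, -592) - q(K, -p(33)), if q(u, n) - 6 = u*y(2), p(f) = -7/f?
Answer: 2353084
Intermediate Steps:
y(J) = 1
X(C, m) = m + 1566*C
K = 16 (K = (17 - 21)**2 = (-4)**2 = 16)
q(u, n) = 6 + u (q(u, n) = 6 + u*1 = 6 + u)
X(1503, -592) - q(K, -p(33)) = (-592 + 1566*1503) - (6 + 16) = (-592 + 2353698) - 1*22 = 2353106 - 22 = 2353084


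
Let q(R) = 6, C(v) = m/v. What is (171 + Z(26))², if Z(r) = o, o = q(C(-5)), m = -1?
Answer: 31329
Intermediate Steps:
C(v) = -1/v
o = 6
Z(r) = 6
(171 + Z(26))² = (171 + 6)² = 177² = 31329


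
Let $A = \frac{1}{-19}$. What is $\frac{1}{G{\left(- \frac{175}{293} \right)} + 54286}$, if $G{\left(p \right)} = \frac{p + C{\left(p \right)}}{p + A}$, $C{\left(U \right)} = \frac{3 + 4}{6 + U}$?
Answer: $\frac{2863647}{155452863821} \approx 1.8421 \cdot 10^{-5}$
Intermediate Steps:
$A = - \frac{1}{19} \approx -0.052632$
$C{\left(U \right)} = \frac{7}{6 + U}$
$G{\left(p \right)} = \frac{p + \frac{7}{6 + p}}{- \frac{1}{19} + p}$ ($G{\left(p \right)} = \frac{p + \frac{7}{6 + p}}{p - \frac{1}{19}} = \frac{p + \frac{7}{6 + p}}{- \frac{1}{19} + p}$)
$\frac{1}{G{\left(- \frac{175}{293} \right)} + 54286} = \frac{1}{\frac{19 \left(7 + - \frac{175}{293} \left(6 - \frac{175}{293}\right)\right)}{\left(-1 + 19 \left(- \frac{175}{293}\right)\right) \left(6 - \frac{175}{293}\right)} + 54286} = \frac{1}{\frac{19 \left(7 + \left(-175\right) \frac{1}{293} \left(6 - \frac{175}{293}\right)\right)}{\left(-1 + 19 \left(\left(-175\right) \frac{1}{293}\right)\right) \left(6 - \frac{175}{293}\right)} + 54286} = \frac{1}{\frac{19 \left(7 - \frac{175 \left(6 - \frac{175}{293}\right)}{293}\right)}{\left(-1 + 19 \left(- \frac{175}{293}\right)\right) \left(6 - \frac{175}{293}\right)} + 54286} = \frac{1}{\frac{19 \left(7 - \frac{277025}{85849}\right)}{\left(-1 - \frac{3325}{293}\right) \frac{1583}{293}} + 54286} = \frac{1}{19 \frac{1}{- \frac{3618}{293}} \cdot \frac{293}{1583} \left(7 - \frac{277025}{85849}\right) + 54286} = \frac{1}{19 \left(- \frac{293}{3618}\right) \frac{293}{1583} \cdot \frac{323918}{85849} + 54286} = \frac{1}{- \frac{3077221}{2863647} + 54286} = \frac{1}{\frac{155452863821}{2863647}} = \frac{2863647}{155452863821}$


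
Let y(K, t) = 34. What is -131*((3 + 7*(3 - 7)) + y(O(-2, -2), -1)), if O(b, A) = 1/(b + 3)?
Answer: -1179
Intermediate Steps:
O(b, A) = 1/(3 + b)
-131*((3 + 7*(3 - 7)) + y(O(-2, -2), -1)) = -131*((3 + 7*(3 - 7)) + 34) = -131*((3 + 7*(-4)) + 34) = -131*((3 - 28) + 34) = -131*(-25 + 34) = -131*9 = -1179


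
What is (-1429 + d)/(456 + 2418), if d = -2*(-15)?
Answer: -1399/2874 ≈ -0.48678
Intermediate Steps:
d = 30 (d = -1*(-30) = 30)
(-1429 + d)/(456 + 2418) = (-1429 + 30)/(456 + 2418) = -1399/2874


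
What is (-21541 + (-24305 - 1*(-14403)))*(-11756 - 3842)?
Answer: 490447914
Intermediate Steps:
(-21541 + (-24305 - 1*(-14403)))*(-11756 - 3842) = (-21541 + (-24305 + 14403))*(-15598) = (-21541 - 9902)*(-15598) = -31443*(-15598) = 490447914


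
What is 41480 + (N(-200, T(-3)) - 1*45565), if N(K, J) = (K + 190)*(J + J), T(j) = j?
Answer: -4025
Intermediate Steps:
N(K, J) = 2*J*(190 + K) (N(K, J) = (190 + K)*(2*J) = 2*J*(190 + K))
41480 + (N(-200, T(-3)) - 1*45565) = 41480 + (2*(-3)*(190 - 200) - 1*45565) = 41480 + (2*(-3)*(-10) - 45565) = 41480 + (60 - 45565) = 41480 - 45505 = -4025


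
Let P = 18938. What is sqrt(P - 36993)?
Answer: I*sqrt(18055) ≈ 134.37*I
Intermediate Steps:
sqrt(P - 36993) = sqrt(18938 - 36993) = sqrt(-18055) = I*sqrt(18055)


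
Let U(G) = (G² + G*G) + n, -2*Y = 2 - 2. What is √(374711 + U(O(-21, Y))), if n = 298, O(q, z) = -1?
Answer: 13*√2219 ≈ 612.38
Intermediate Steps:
Y = 0 (Y = -(2 - 2)/2 = -½*0 = 0)
U(G) = 298 + 2*G² (U(G) = (G² + G*G) + 298 = (G² + G²) + 298 = 2*G² + 298 = 298 + 2*G²)
√(374711 + U(O(-21, Y))) = √(374711 + (298 + 2*(-1)²)) = √(374711 + (298 + 2*1)) = √(374711 + (298 + 2)) = √(374711 + 300) = √375011 = 13*√2219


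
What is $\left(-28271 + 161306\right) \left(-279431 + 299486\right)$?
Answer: $2668016925$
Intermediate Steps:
$\left(-28271 + 161306\right) \left(-279431 + 299486\right) = 133035 \cdot 20055 = 2668016925$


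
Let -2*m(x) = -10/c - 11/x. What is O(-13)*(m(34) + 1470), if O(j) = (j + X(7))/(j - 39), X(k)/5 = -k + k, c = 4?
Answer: 12507/34 ≈ 367.85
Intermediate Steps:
X(k) = 0 (X(k) = 5*(-k + k) = 5*0 = 0)
m(x) = 5/4 + 11/(2*x) (m(x) = -(-10/4 - 11/x)/2 = -(-10*¼ - 11/x)/2 = -(-5/2 - 11/x)/2 = 5/4 + 11/(2*x))
O(j) = j/(-39 + j) (O(j) = (j + 0)/(j - 39) = j/(-39 + j))
O(-13)*(m(34) + 1470) = (-13/(-39 - 13))*((¼)*(22 + 5*34)/34 + 1470) = (-13/(-52))*((¼)*(1/34)*(22 + 170) + 1470) = (-13*(-1/52))*((¼)*(1/34)*192 + 1470) = (24/17 + 1470)/4 = (¼)*(25014/17) = 12507/34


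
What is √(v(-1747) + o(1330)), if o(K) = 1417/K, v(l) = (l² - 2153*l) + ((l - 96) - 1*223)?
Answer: √12048393707210/1330 ≈ 2609.8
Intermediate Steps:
v(l) = -319 + l² - 2152*l (v(l) = (l² - 2153*l) + ((-96 + l) - 223) = (l² - 2153*l) + (-319 + l) = -319 + l² - 2152*l)
√(v(-1747) + o(1330)) = √((-319 + (-1747)² - 2152*(-1747)) + 1417/1330) = √((-319 + 3052009 + 3759544) + 1417*(1/1330)) = √(6811234 + 1417/1330) = √(9058942637/1330) = √12048393707210/1330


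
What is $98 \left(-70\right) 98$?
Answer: $-672280$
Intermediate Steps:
$98 \left(-70\right) 98 = \left(-6860\right) 98 = -672280$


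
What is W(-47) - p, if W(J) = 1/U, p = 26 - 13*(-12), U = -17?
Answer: -3095/17 ≈ -182.06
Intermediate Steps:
p = 182 (p = 26 + 156 = 182)
W(J) = -1/17 (W(J) = 1/(-17) = -1/17)
W(-47) - p = -1/17 - 1*182 = -1/17 - 182 = -3095/17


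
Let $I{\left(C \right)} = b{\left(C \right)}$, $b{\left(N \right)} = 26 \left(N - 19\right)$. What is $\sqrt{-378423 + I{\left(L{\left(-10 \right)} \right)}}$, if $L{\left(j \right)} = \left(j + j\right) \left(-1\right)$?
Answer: $i \sqrt{378397} \approx 615.14 i$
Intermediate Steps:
$b{\left(N \right)} = -494 + 26 N$ ($b{\left(N \right)} = 26 \left(-19 + N\right) = -494 + 26 N$)
$L{\left(j \right)} = - 2 j$ ($L{\left(j \right)} = 2 j \left(-1\right) = - 2 j$)
$I{\left(C \right)} = -494 + 26 C$
$\sqrt{-378423 + I{\left(L{\left(-10 \right)} \right)}} = \sqrt{-378423 - \left(494 - 26 \left(\left(-2\right) \left(-10\right)\right)\right)} = \sqrt{-378423 + \left(-494 + 26 \cdot 20\right)} = \sqrt{-378423 + \left(-494 + 520\right)} = \sqrt{-378423 + 26} = \sqrt{-378397} = i \sqrt{378397}$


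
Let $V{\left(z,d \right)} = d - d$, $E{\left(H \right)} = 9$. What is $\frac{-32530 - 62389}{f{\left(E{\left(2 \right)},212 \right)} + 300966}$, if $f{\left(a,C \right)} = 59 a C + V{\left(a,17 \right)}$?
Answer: $- \frac{94919}{413538} \approx -0.22953$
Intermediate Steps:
$V{\left(z,d \right)} = 0$
$f{\left(a,C \right)} = 59 C a$ ($f{\left(a,C \right)} = 59 a C + 0 = 59 C a + 0 = 59 C a$)
$\frac{-32530 - 62389}{f{\left(E{\left(2 \right)},212 \right)} + 300966} = \frac{-32530 - 62389}{59 \cdot 212 \cdot 9 + 300966} = - \frac{94919}{112572 + 300966} = - \frac{94919}{413538}$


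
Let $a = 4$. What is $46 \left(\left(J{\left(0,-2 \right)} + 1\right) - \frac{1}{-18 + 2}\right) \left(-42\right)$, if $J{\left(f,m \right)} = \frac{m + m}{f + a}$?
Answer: $- \frac{483}{4} \approx -120.75$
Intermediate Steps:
$J{\left(f,m \right)} = \frac{2 m}{4 + f}$ ($J{\left(f,m \right)} = \frac{m + m}{f + 4} = \frac{2 m}{4 + f}$)
$46 \left(\left(J{\left(0,-2 \right)} + 1\right) - \frac{1}{-18 + 2}\right) \left(-42\right) = 46 \left(\left(2 \left(-2\right) \frac{1}{4 + 0} + 1\right) - \frac{1}{-18 + 2}\right) \left(-42\right) = 46 \left(\left(2 \left(-2\right) \frac{1}{4} + 1\right) - \frac{1}{-16}\right) \left(-42\right) = 46 \left(\left(2 \left(-2\right) \frac{1}{4} + 1\right) - - \frac{1}{16}\right) \left(-42\right) = 46 \left(\left(-1 + 1\right) + \frac{1}{16}\right) \left(-42\right) = 46 \left(0 + \frac{1}{16}\right) \left(-42\right) = 46 \cdot \frac{1}{16} \left(-42\right) = \frac{23}{8} \left(-42\right) = - \frac{483}{4}$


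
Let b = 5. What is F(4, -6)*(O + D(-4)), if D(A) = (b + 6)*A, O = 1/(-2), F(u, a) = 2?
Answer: -89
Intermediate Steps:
O = -1/2 ≈ -0.50000
D(A) = 11*A (D(A) = (5 + 6)*A = 11*A)
F(4, -6)*(O + D(-4)) = 2*(-1/2 + 11*(-4)) = 2*(-1/2 - 44) = 2*(-89/2) = -89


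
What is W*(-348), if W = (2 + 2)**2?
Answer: -5568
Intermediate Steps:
W = 16 (W = 4**2 = 16)
W*(-348) = 16*(-348) = -5568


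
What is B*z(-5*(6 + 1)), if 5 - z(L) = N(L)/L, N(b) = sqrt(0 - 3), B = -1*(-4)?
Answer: 20 + 4*I*sqrt(3)/35 ≈ 20.0 + 0.19795*I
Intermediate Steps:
B = 4
N(b) = I*sqrt(3) (N(b) = sqrt(-3) = I*sqrt(3))
z(L) = 5 - I*sqrt(3)/L
B*z(-5*(6 + 1)) = 4*(5 - I*sqrt(3)/((-5*(6 + 1)))) = 4*(5 - I*sqrt(3)/((-5*7))) = 4*(5 - 1*I*sqrt(3)/(-35)) = 4*(5 - 1*I*sqrt(3)*(-1/35)) = 4*(5 + I*sqrt(3)/35) = 20 + 4*I*sqrt(3)/35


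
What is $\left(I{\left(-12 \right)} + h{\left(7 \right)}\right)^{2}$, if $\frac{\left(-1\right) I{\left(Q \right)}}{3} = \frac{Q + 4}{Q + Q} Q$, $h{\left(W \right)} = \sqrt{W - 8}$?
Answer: $\left(12 + i\right)^{2} \approx 143.0 + 24.0 i$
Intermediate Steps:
$h{\left(W \right)} = \sqrt{-8 + W}$
$I{\left(Q \right)} = -6 - \frac{3 Q}{2}$ ($I{\left(Q \right)} = - 3 \frac{Q + 4}{Q + Q} Q = - 3 \frac{4 + Q}{2 Q} Q = - 3 \left(2 + \frac{Q}{2}\right) = -6 - \frac{3 Q}{2}$)
$\left(I{\left(-12 \right)} + h{\left(7 \right)}\right)^{2} = \left(\left(-6 - -18\right) + \sqrt{-8 + 7}\right)^{2} = \left(\left(-6 + 18\right) + \sqrt{-1}\right)^{2} = \left(12 + i\right)^{2}$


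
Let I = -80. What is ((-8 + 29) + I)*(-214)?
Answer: 12626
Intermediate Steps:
((-8 + 29) + I)*(-214) = ((-8 + 29) - 80)*(-214) = (21 - 80)*(-214) = -59*(-214) = 12626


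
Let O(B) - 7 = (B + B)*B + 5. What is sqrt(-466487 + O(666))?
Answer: sqrt(420637) ≈ 648.57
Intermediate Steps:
O(B) = 12 + 2*B**2 (O(B) = 7 + ((B + B)*B + 5) = 7 + ((2*B)*B + 5) = 7 + (2*B**2 + 5) = 7 + (5 + 2*B**2) = 12 + 2*B**2)
sqrt(-466487 + O(666)) = sqrt(-466487 + (12 + 2*666**2)) = sqrt(-466487 + (12 + 2*443556)) = sqrt(-466487 + (12 + 887112)) = sqrt(-466487 + 887124) = sqrt(420637)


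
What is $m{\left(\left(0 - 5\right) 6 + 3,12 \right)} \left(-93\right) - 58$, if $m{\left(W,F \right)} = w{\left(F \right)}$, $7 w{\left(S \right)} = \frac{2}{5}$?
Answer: $- \frac{2216}{35} \approx -63.314$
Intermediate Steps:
$w{\left(S \right)} = \frac{2}{35}$ ($w{\left(S \right)} = \frac{2 \cdot \frac{1}{5}}{7} = \frac{1}{7} \cdot \frac{2}{5} = \frac{2}{35}$)
$m{\left(W,F \right)} = \frac{2}{35}$
$m{\left(\left(0 - 5\right) 6 + 3,12 \right)} \left(-93\right) - 58 = \frac{2}{35} \left(-93\right) - 58 = - \frac{186}{35} - 58 = - \frac{2216}{35}$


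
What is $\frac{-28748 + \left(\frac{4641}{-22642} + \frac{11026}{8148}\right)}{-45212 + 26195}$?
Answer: $\frac{662927612518}{438548697909} \approx 1.5116$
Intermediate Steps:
$\frac{-28748 + \left(\frac{4641}{-22642} + \frac{11026}{8148}\right)}{-45212 + 26195} = \frac{-28748 + \left(4641 \left(- \frac{1}{22642}\right) + 11026 \cdot \frac{1}{8148}\right)}{-19017} = \left(-28748 + \left(- \frac{4641}{22642} + \frac{5513}{4074}\right)\right) \left(- \frac{1}{19017}\right) = \left(-28748 + \frac{26479478}{23060877}\right) \left(- \frac{1}{19017}\right) = \left(- \frac{662927612518}{23060877}\right) \left(- \frac{1}{19017}\right) = \frac{662927612518}{438548697909}$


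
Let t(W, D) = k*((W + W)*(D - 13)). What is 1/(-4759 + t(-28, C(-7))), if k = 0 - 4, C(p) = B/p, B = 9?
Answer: -1/7959 ≈ -0.00012564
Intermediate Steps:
C(p) = 9/p
k = -4
t(W, D) = -8*W*(-13 + D) (t(W, D) = -4*(W + W)*(D - 13) = -4*2*W*(-13 + D) = -8*W*(-13 + D))
1/(-4759 + t(-28, C(-7))) = 1/(-4759 + 8*(-28)*(13 - 9/(-7))) = 1/(-4759 + 8*(-28)*(13 - 9*(-1)/7)) = 1/(-4759 + 8*(-28)*(13 - 1*(-9/7))) = 1/(-4759 + 8*(-28)*(13 + 9/7)) = 1/(-4759 + 8*(-28)*(100/7)) = 1/(-4759 - 3200) = 1/(-7959) = -1/7959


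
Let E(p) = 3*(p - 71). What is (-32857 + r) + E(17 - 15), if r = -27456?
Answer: -60520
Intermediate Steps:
E(p) = -213 + 3*p (E(p) = 3*(-71 + p) = -213 + 3*p)
(-32857 + r) + E(17 - 15) = (-32857 - 27456) + (-213 + 3*(17 - 15)) = -60313 + (-213 + 3*2) = -60313 + (-213 + 6) = -60313 - 207 = -60520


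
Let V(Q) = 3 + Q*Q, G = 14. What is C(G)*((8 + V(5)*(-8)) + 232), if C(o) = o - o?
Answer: 0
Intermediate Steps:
V(Q) = 3 + Q²
C(o) = 0
C(G)*((8 + V(5)*(-8)) + 232) = 0*((8 + (3 + 5²)*(-8)) + 232) = 0*((8 + (3 + 25)*(-8)) + 232) = 0*((8 + 28*(-8)) + 232) = 0*((8 - 224) + 232) = 0*(-216 + 232) = 0*16 = 0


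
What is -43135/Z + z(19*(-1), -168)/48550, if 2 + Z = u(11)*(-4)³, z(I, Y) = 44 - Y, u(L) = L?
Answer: 1047176961/17138150 ≈ 61.102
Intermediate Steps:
Z = -706 (Z = -2 + 11*(-4)³ = -2 + 11*(-64) = -2 - 704 = -706)
-43135/Z + z(19*(-1), -168)/48550 = -43135/(-706) + (44 - 1*(-168))/48550 = -43135*(-1/706) + (44 + 168)*(1/48550) = 43135/706 + 212*(1/48550) = 43135/706 + 106/24275 = 1047176961/17138150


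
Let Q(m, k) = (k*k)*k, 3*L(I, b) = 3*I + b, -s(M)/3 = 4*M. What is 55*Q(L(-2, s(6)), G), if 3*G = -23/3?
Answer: -669185/729 ≈ -917.95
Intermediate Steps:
s(M) = -12*M
L(I, b) = I + b/3 (L(I, b) = (3*I + b)/3 = (b + 3*I)/3 = I + b/3)
G = -23/9 (G = (-23/3)/3 = (-23*1/3)/3 = (1/3)*(-23/3) = -23/9 ≈ -2.5556)
Q(m, k) = k**3 (Q(m, k) = k**2*k = k**3)
55*Q(L(-2, s(6)), G) = 55*(-23/9)**3 = 55*(-12167/729) = -669185/729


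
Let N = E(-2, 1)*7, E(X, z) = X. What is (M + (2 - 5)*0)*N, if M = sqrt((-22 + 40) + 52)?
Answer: -14*sqrt(70) ≈ -117.13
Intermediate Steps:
M = sqrt(70) (M = sqrt(18 + 52) = sqrt(70) ≈ 8.3666)
N = -14 (N = -2*7 = -14)
(M + (2 - 5)*0)*N = (sqrt(70) + (2 - 5)*0)*(-14) = (sqrt(70) - 3*0)*(-14) = (sqrt(70) + 0)*(-14) = sqrt(70)*(-14) = -14*sqrt(70)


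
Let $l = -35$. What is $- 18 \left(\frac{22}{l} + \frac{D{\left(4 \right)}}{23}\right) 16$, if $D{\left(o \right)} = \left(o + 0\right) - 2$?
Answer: $\frac{125568}{805} \approx 155.99$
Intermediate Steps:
$D{\left(o \right)} = -2 + o$ ($D{\left(o \right)} = o - 2 = -2 + o$)
$- 18 \left(\frac{22}{l} + \frac{D{\left(4 \right)}}{23}\right) 16 = - 18 \left(\frac{22}{-35} + \frac{-2 + 4}{23}\right) 16 = - 18 \left(22 \left(- \frac{1}{35}\right) + 2 \cdot \frac{1}{23}\right) 16 = - 18 \left(- \frac{22}{35} + \frac{2}{23}\right) 16 = \left(-18\right) \left(- \frac{436}{805}\right) 16 = \frac{7848}{805} \cdot 16 = \frac{125568}{805}$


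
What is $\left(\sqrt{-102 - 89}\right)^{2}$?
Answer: $-191$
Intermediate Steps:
$\left(\sqrt{-102 - 89}\right)^{2} = \left(\sqrt{-191}\right)^{2} = \left(i \sqrt{191}\right)^{2} = -191$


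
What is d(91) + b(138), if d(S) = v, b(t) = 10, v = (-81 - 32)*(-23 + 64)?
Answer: -4623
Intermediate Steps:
v = -4633 (v = -113*41 = -4633)
d(S) = -4633
d(91) + b(138) = -4633 + 10 = -4623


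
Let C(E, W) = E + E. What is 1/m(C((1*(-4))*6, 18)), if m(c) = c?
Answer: -1/48 ≈ -0.020833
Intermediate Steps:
C(E, W) = 2*E
1/m(C((1*(-4))*6, 18)) = 1/(2*((1*(-4))*6)) = 1/(2*(-4*6)) = 1/(2*(-24)) = 1/(-48) = -1/48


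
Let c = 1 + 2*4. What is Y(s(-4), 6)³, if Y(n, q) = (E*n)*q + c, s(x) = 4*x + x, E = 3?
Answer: -43243551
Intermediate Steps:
c = 9 (c = 1 + 8 = 9)
s(x) = 5*x
Y(n, q) = 9 + 3*n*q (Y(n, q) = (3*n)*q + 9 = 3*n*q + 9 = 9 + 3*n*q)
Y(s(-4), 6)³ = (9 + 3*(5*(-4))*6)³ = (9 + 3*(-20)*6)³ = (9 - 360)³ = (-351)³ = -43243551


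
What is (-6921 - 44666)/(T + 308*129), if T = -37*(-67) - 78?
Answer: -51587/42133 ≈ -1.2244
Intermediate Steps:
T = 2401 (T = 2479 - 78 = 2401)
(-6921 - 44666)/(T + 308*129) = (-6921 - 44666)/(2401 + 308*129) = -51587/(2401 + 39732) = -51587/42133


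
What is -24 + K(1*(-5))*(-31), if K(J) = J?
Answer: 131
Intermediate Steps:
-24 + K(1*(-5))*(-31) = -24 + (1*(-5))*(-31) = -24 - 5*(-31) = -24 + 155 = 131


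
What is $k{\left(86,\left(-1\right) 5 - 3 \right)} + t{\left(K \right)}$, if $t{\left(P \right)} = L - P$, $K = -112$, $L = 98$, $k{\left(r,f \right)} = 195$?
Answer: $405$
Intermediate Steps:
$t{\left(P \right)} = 98 - P$
$k{\left(86,\left(-1\right) 5 - 3 \right)} + t{\left(K \right)} = 195 + \left(98 - -112\right) = 195 + \left(98 + 112\right) = 195 + 210 = 405$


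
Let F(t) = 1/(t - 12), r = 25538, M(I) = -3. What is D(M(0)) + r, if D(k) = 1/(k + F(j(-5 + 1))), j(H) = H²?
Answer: 280914/11 ≈ 25538.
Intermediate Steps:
F(t) = 1/(-12 + t)
D(k) = 1/(¼ + k) (D(k) = 1/(k + 1/(-12 + (-5 + 1)²)) = 1/(k + 1/(-12 + (-4)²)) = 1/(k + 1/(-12 + 16)) = 1/(k + 1/4) = 1/(k + ¼) = 1/(¼ + k))
D(M(0)) + r = 4/(1 + 4*(-3)) + 25538 = 4/(1 - 12) + 25538 = 4/(-11) + 25538 = 4*(-1/11) + 25538 = -4/11 + 25538 = 280914/11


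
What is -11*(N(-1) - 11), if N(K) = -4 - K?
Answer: 154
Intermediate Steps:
-11*(N(-1) - 11) = -11*((-4 - 1*(-1)) - 11) = -11*((-4 + 1) - 11) = -11*(-3 - 11) = -11*(-14) = 154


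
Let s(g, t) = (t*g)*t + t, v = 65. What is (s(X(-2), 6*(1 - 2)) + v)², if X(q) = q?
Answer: 169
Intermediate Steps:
s(g, t) = t + g*t² (s(g, t) = (g*t)*t + t = g*t² + t = t + g*t²)
(s(X(-2), 6*(1 - 2)) + v)² = ((6*(1 - 2))*(1 - 12*(1 - 2)) + 65)² = ((6*(-1))*(1 - 12*(-1)) + 65)² = (-6*(1 - 2*(-6)) + 65)² = (-6*(1 + 12) + 65)² = (-6*13 + 65)² = (-78 + 65)² = (-13)² = 169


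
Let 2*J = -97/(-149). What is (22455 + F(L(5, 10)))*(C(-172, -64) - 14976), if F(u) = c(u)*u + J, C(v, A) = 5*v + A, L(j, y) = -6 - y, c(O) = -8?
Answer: -53502156450/149 ≈ -3.5907e+8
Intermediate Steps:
C(v, A) = A + 5*v
J = 97/298 (J = (-97/(-149))/2 = (-97*(-1/149))/2 = (½)*(97/149) = 97/298 ≈ 0.32550)
F(u) = 97/298 - 8*u (F(u) = -8*u + 97/298 = 97/298 - 8*u)
(22455 + F(L(5, 10)))*(C(-172, -64) - 14976) = (22455 + (97/298 - 8*(-6 - 1*10)))*((-64 + 5*(-172)) - 14976) = (22455 + (97/298 - 8*(-6 - 10)))*((-64 - 860) - 14976) = (22455 + (97/298 - 8*(-16)))*(-924 - 14976) = (22455 + (97/298 + 128))*(-15900) = (22455 + 38241/298)*(-15900) = (6729831/298)*(-15900) = -53502156450/149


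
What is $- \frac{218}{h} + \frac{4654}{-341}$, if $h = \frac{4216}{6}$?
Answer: $- \frac{161833}{11594} \approx -13.958$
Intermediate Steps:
$h = \frac{2108}{3}$ ($h = 4216 \cdot \frac{1}{6} = \frac{2108}{3} \approx 702.67$)
$- \frac{218}{h} + \frac{4654}{-341} = - \frac{218}{\frac{2108}{3}} + \frac{4654}{-341} = \left(-218\right) \frac{3}{2108} + 4654 \left(- \frac{1}{341}\right) = - \frac{327}{1054} - \frac{4654}{341} = - \frac{161833}{11594}$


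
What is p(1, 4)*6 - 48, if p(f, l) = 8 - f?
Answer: -6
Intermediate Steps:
p(1, 4)*6 - 48 = (8 - 1*1)*6 - 48 = (8 - 1)*6 - 48 = 7*6 - 48 = 42 - 48 = -6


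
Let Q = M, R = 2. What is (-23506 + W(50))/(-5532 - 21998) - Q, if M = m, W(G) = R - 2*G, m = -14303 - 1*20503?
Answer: 479116392/13765 ≈ 34807.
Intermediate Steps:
m = -34806 (m = -14303 - 20503 = -34806)
W(G) = 2 - 2*G
M = -34806
Q = -34806
(-23506 + W(50))/(-5532 - 21998) - Q = (-23506 + (2 - 2*50))/(-5532 - 21998) - 1*(-34806) = (-23506 + (2 - 100))/(-27530) + 34806 = (-23506 - 98)*(-1/27530) + 34806 = -23604*(-1/27530) + 34806 = 11802/13765 + 34806 = 479116392/13765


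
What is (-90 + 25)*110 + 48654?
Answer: 41504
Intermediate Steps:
(-90 + 25)*110 + 48654 = -65*110 + 48654 = -7150 + 48654 = 41504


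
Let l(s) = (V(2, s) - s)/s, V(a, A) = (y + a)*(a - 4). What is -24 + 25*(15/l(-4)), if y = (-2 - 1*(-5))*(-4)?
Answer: -173/2 ≈ -86.500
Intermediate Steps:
y = -12 (y = (-2 + 5)*(-4) = 3*(-4) = -12)
V(a, A) = (-12 + a)*(-4 + a) (V(a, A) = (-12 + a)*(a - 4) = (-12 + a)*(-4 + a))
l(s) = (20 - s)/s (l(s) = ((48 + 2**2 - 16*2) - s)/s = ((48 + 4 - 32) - s)/s = (20 - s)/s)
-24 + 25*(15/l(-4)) = -24 + 25*(15/(((20 - 1*(-4))/(-4)))) = -24 + 25*(15/((-(20 + 4)/4))) = -24 + 25*(15/((-1/4*24))) = -24 + 25*(15/(-6)) = -24 + 25*(15*(-1/6)) = -24 + 25*(-5/2) = -24 - 125/2 = -173/2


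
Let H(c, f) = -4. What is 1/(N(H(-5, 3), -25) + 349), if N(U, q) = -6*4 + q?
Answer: 1/300 ≈ 0.0033333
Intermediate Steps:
N(U, q) = -24 + q (N(U, q) = -2*12 + q = -24 + q)
1/(N(H(-5, 3), -25) + 349) = 1/((-24 - 25) + 349) = 1/(-49 + 349) = 1/300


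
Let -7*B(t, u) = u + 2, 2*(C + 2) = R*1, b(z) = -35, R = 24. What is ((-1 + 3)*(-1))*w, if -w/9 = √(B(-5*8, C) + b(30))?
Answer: 18*I*√1799/7 ≈ 109.07*I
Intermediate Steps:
C = 10 (C = -2 + (24*1)/2 = -2 + (½)*24 = -2 + 12 = 10)
B(t, u) = -2/7 - u/7 (B(t, u) = -(u + 2)/7 = -(2 + u)/7 = -2/7 - u/7)
w = -9*I*√1799/7 (w = -9*√((-2/7 - ⅐*10) - 35) = -9*√((-2/7 - 10/7) - 35) = -9*√(-12/7 - 35) = -9*I*√1799/7 ≈ -54.533*I)
((-1 + 3)*(-1))*w = ((-1 + 3)*(-1))*(-9*I*√1799/7) = (2*(-1))*(-9*I*√1799/7) = -(-18)*I*√1799/7 = 18*I*√1799/7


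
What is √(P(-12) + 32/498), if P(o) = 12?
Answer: 2*√186999/249 ≈ 3.4734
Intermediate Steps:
√(P(-12) + 32/498) = √(12 + 32/498) = √(12 + 32*(1/498)) = √(12 + 16/249) = √(3004/249) = 2*√186999/249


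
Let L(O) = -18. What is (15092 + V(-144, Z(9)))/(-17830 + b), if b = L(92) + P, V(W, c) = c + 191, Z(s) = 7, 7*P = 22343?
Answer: -107030/102593 ≈ -1.0432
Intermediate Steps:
P = 22343/7 (P = (⅐)*22343 = 22343/7 ≈ 3191.9)
V(W, c) = 191 + c
b = 22217/7 (b = -18 + 22343/7 = 22217/7 ≈ 3173.9)
(15092 + V(-144, Z(9)))/(-17830 + b) = (15092 + (191 + 7))/(-17830 + 22217/7) = (15092 + 198)/(-102593/7) = 15290*(-7/102593) = -107030/102593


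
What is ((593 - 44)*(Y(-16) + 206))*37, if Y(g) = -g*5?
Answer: 5809518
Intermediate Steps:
Y(g) = -5*g
((593 - 44)*(Y(-16) + 206))*37 = ((593 - 44)*(-5*(-16) + 206))*37 = (549*(80 + 206))*37 = (549*286)*37 = 157014*37 = 5809518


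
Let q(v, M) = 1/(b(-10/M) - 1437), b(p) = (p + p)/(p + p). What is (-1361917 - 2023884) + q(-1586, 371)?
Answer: -4862010237/1436 ≈ -3.3858e+6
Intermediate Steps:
b(p) = 1 (b(p) = (2*p)/((2*p)) = (2*p)*(1/(2*p)) = 1)
q(v, M) = -1/1436 (q(v, M) = 1/(1 - 1437) = 1/(-1436) = -1/1436)
(-1361917 - 2023884) + q(-1586, 371) = (-1361917 - 2023884) - 1/1436 = -3385801 - 1/1436 = -4862010237/1436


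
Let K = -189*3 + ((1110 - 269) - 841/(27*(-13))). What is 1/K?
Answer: 351/97015 ≈ 0.0036180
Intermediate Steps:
K = 97015/351 (K = -567 + (841 - 841/(-351)) = -567 + (841 - 841*(-1/351)) = -567 + (841 + 841/351) = -567 + 296032/351 = 97015/351 ≈ 276.40)
1/K = 1/(97015/351) = 351/97015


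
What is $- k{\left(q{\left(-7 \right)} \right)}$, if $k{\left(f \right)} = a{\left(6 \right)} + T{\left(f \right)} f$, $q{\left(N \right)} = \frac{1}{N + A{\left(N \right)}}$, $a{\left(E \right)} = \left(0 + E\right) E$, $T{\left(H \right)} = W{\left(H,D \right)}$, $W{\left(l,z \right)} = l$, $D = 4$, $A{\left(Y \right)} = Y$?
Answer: $- \frac{7057}{196} \approx -36.005$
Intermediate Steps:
$T{\left(H \right)} = H$
$a{\left(E \right)} = E^{2}$ ($a{\left(E \right)} = E E = E^{2}$)
$q{\left(N \right)} = \frac{1}{2 N}$ ($q{\left(N \right)} = \frac{1}{N + N} = \frac{1}{2 N}$)
$k{\left(f \right)} = 36 + f^{2}$ ($k{\left(f \right)} = 6^{2} + f f = 36 + f^{2}$)
$- k{\left(q{\left(-7 \right)} \right)} = - (36 + \left(\frac{1}{2 \left(-7\right)}\right)^{2}) = - (36 + \left(\frac{1}{2} \left(- \frac{1}{7}\right)\right)^{2}) = - (36 + \left(- \frac{1}{14}\right)^{2}) = - (36 + \frac{1}{196}) = \left(-1\right) \frac{7057}{196} = - \frac{7057}{196}$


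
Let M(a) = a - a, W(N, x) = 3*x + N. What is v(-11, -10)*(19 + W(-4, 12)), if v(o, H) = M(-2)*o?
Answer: 0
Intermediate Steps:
W(N, x) = N + 3*x
M(a) = 0
v(o, H) = 0 (v(o, H) = 0*o = 0)
v(-11, -10)*(19 + W(-4, 12)) = 0*(19 + (-4 + 3*12)) = 0*(19 + (-4 + 36)) = 0*(19 + 32) = 0*51 = 0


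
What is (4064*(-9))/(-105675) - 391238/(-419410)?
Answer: 1889480527/1477371725 ≈ 1.2789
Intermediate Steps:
(4064*(-9))/(-105675) - 391238/(-419410) = -36576*(-1/105675) - 391238*(-1/419410) = 12192/35225 + 195619/209705 = 1889480527/1477371725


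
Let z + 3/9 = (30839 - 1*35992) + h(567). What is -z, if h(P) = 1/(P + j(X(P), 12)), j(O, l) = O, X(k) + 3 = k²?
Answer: 1659646459/322053 ≈ 5153.3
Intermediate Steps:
X(k) = -3 + k²
h(P) = 1/(-3 + P + P²) (h(P) = 1/(P + (-3 + P²)) = 1/(-3 + P + P²))
z = -1659646459/322053 (z = -⅓ + ((30839 - 1*35992) + 1/(-3 + 567 + 567²)) = -⅓ + ((30839 - 35992) + 1/(-3 + 567 + 321489)) = -⅓ + (-5153 + 1/322053) = -⅓ - 1659539108/322053 = -1659646459/322053 ≈ -5153.3)
-z = -1*(-1659646459/322053) = 1659646459/322053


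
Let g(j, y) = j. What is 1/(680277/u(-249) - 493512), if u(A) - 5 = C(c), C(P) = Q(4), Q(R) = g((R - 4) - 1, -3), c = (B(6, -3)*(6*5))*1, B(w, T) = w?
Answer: -4/1293771 ≈ -3.0917e-6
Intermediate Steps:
c = 180 (c = (6*(6*5))*1 = (6*30)*1 = 180*1 = 180)
Q(R) = -5 + R (Q(R) = (R - 4) - 1 = (-4 + R) - 1 = -5 + R)
C(P) = -1 (C(P) = -5 + 4 = -1)
u(A) = 4 (u(A) = 5 - 1 = 4)
1/(680277/u(-249) - 493512) = 1/(680277/4 - 493512) = 1/(-1293771/4) = -4/1293771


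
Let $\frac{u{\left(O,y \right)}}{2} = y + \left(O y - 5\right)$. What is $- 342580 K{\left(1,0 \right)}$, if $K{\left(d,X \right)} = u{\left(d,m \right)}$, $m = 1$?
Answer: $2055480$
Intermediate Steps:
$u{\left(O,y \right)} = -10 + 2 y + 2 O y$ ($u{\left(O,y \right)} = 2 \left(y + \left(O y - 5\right)\right) = 2 \left(y + \left(-5 + O y\right)\right) = 2 \left(-5 + y + O y\right) = -10 + 2 y + 2 O y$)
$K{\left(d,X \right)} = -8 + 2 d$ ($K{\left(d,X \right)} = -10 + 2 \cdot 1 + 2 d 1 = -10 + 2 + 2 d = -8 + 2 d$)
$- 342580 K{\left(1,0 \right)} = - 342580 \left(-8 + 2 \cdot 1\right) = - 342580 \left(-8 + 2\right) = \left(-342580\right) \left(-6\right) = 2055480$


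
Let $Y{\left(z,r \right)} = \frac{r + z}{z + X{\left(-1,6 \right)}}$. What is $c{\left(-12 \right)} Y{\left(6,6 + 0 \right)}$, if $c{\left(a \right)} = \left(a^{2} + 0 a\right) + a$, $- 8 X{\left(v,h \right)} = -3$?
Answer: $\frac{4224}{17} \approx 248.47$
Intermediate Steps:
$X{\left(v,h \right)} = \frac{3}{8}$ ($X{\left(v,h \right)} = \left(- \frac{1}{8}\right) \left(-3\right) = \frac{3}{8}$)
$c{\left(a \right)} = a + a^{2}$ ($c{\left(a \right)} = \left(a^{2} + 0\right) + a = a^{2} + a = a + a^{2}$)
$Y{\left(z,r \right)} = \frac{r + z}{\frac{3}{8} + z}$ ($Y{\left(z,r \right)} = \frac{r + z}{z + \frac{3}{8}} = \frac{r + z}{\frac{3}{8} + z}$)
$c{\left(-12 \right)} Y{\left(6,6 + 0 \right)} = - 12 \left(1 - 12\right) \frac{8 \left(\left(6 + 0\right) + 6\right)}{3 + 8 \cdot 6} = \left(-12\right) \left(-11\right) \frac{8 \left(6 + 6\right)}{3 + 48} = 132 \cdot 8 \cdot \frac{1}{51} \cdot 12 = 132 \cdot \frac{32}{17} = \frac{4224}{17}$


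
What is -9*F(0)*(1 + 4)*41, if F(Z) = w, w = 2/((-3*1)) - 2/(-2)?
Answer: -615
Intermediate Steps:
w = ⅓ (w = 2/(-3) - 2*(-½) = 2*(-⅓) + 1 = -⅔ + 1 = ⅓ ≈ 0.33333)
F(Z) = ⅓
-9*F(0)*(1 + 4)*41 = -3*(1 + 4)*41 = -3*5*41 = -9*5/3*41 = -15*41 = -615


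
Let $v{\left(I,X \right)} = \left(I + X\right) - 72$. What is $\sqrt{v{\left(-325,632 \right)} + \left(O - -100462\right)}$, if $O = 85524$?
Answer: $\sqrt{186221} \approx 431.53$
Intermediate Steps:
$v{\left(I,X \right)} = -72 + I + X$
$\sqrt{v{\left(-325,632 \right)} + \left(O - -100462\right)} = \sqrt{\left(-72 - 325 + 632\right) + \left(85524 - -100462\right)} = \sqrt{235 + \left(85524 + 100462\right)} = \sqrt{235 + 185986} = \sqrt{186221}$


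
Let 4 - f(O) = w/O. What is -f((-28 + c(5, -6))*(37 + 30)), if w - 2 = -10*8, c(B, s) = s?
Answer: -4517/1139 ≈ -3.9658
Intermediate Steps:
w = -78 (w = 2 - 10*8 = 2 - 80 = -78)
f(O) = 4 + 78/O (f(O) = 4 - (-78)/O = 4 + 78/O)
-f((-28 + c(5, -6))*(37 + 30)) = -(4 + 78/(((-28 - 6)*(37 + 30)))) = -(4 + 78/((-34*67))) = -(4 + 78/(-2278)) = -(4 + 78*(-1/2278)) = -(4 - 39/1139) = -1*4517/1139 = -4517/1139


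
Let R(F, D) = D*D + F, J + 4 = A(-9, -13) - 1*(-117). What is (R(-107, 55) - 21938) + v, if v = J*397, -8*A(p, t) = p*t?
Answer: 160279/8 ≈ 20035.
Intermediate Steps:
A(p, t) = -p*t/8
J = 787/8 (J = -4 + (-⅛*(-9)*(-13) - 1*(-117)) = -4 + (-117/8 + 117) = -4 + 819/8 = 787/8 ≈ 98.375)
R(F, D) = F + D² (R(F, D) = D² + F = F + D²)
v = 312439/8 (v = (787/8)*397 = 312439/8 ≈ 39055.)
(R(-107, 55) - 21938) + v = ((-107 + 55²) - 21938) + 312439/8 = ((-107 + 3025) - 21938) + 312439/8 = (2918 - 21938) + 312439/8 = -19020 + 312439/8 = 160279/8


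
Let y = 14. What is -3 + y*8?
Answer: 109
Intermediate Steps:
-3 + y*8 = -3 + 14*8 = -3 + 112 = 109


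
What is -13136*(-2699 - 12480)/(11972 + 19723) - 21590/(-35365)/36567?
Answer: 1011181500555814/160736152995 ≈ 6290.9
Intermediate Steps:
-13136*(-2699 - 12480)/(11972 + 19723) - 21590/(-35365)/36567 = -13136/(31695/(-15179)) - 21590*(-1/35365)*(1/36567) = -13136/(31695*(-1/15179)) + (4318/7073)*(1/36567) = -13136/(-31695/15179) + 254/15214023 = -13136*(-15179/31695) + 254/15214023 = 199391344/31695 + 254/15214023 = 1011181500555814/160736152995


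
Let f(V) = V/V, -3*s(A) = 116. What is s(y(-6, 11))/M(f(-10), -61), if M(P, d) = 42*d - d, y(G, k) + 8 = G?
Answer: 116/7503 ≈ 0.015460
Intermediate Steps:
y(G, k) = -8 + G
s(A) = -116/3 (s(A) = -⅓*116 = -116/3)
f(V) = 1
M(P, d) = 41*d
s(y(-6, 11))/M(f(-10), -61) = -116/(3*(41*(-61))) = -116/3/(-2501) = -116/3*(-1/2501) = 116/7503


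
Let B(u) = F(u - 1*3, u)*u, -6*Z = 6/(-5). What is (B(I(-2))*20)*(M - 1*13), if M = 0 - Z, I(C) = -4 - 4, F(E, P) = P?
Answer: -16896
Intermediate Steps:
Z = ⅕ (Z = -1/(-5) = -(-1)/5 = -⅙*(-6/5) = ⅕ ≈ 0.20000)
I(C) = -8
M = -⅕ (M = 0 - 1*⅕ = 0 - ⅕ = -⅕ ≈ -0.20000)
B(u) = u² (B(u) = u*u = u²)
(B(I(-2))*20)*(M - 1*13) = ((-8)²*20)*(-⅕ - 1*13) = (64*20)*(-⅕ - 13) = 1280*(-66/5) = -16896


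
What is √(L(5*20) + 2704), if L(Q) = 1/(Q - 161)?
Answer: 3*√1117947/61 ≈ 52.000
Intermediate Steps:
L(Q) = 1/(-161 + Q)
√(L(5*20) + 2704) = √(1/(-161 + 5*20) + 2704) = √(1/(-161 + 100) + 2704) = √(1/(-61) + 2704) = √(-1/61 + 2704) = √(164943/61) = 3*√1117947/61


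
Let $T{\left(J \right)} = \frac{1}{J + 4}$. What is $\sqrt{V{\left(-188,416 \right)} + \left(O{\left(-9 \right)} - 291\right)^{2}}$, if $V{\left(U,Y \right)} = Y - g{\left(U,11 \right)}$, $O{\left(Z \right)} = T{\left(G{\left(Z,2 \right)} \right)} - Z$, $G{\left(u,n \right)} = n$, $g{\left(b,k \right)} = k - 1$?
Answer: $\frac{\sqrt{2874097}}{6} \approx 282.55$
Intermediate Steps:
$g{\left(b,k \right)} = -1 + k$
$T{\left(J \right)} = \frac{1}{4 + J}$
$O{\left(Z \right)} = \frac{1}{6} - Z$ ($O{\left(Z \right)} = \frac{1}{4 + 2} - Z = \frac{1}{6} - Z$)
$V{\left(U,Y \right)} = -10 + Y$ ($V{\left(U,Y \right)} = Y - \left(-1 + 11\right) = Y - 10 = -10 + Y$)
$\sqrt{V{\left(-188,416 \right)} + \left(O{\left(-9 \right)} - 291\right)^{2}} = \sqrt{\left(-10 + 416\right) + \left(\left(\frac{1}{6} - -9\right) - 291\right)^{2}} = \sqrt{406 + \left(\left(\frac{1}{6} + 9\right) - 291\right)^{2}} = \sqrt{406 + \left(\frac{55}{6} - 291\right)^{2}} = \sqrt{406 + \left(- \frac{1691}{6}\right)^{2}} = \sqrt{406 + \frac{2859481}{36}} = \sqrt{\frac{2874097}{36}} = \frac{\sqrt{2874097}}{6}$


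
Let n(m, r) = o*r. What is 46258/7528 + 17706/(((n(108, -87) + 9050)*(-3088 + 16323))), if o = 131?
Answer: 718378957921/116919419380 ≈ 6.1442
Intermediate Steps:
n(m, r) = 131*r
46258/7528 + 17706/(((n(108, -87) + 9050)*(-3088 + 16323))) = 46258/7528 + 17706/(((131*(-87) + 9050)*(-3088 + 16323))) = 46258*(1/7528) + 17706/(((-11397 + 9050)*13235)) = 23129/3764 + 17706/((-2347*13235)) = 23129/3764 + 17706/(-31062545) = 23129/3764 + 17706*(-1/31062545) = 23129/3764 - 17706/31062545 = 718378957921/116919419380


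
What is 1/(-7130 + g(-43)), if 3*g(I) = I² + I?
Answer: -1/6528 ≈ -0.00015319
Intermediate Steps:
g(I) = I/3 + I²/3 (g(I) = (I² + I)/3 = (I + I²)/3 = I/3 + I²/3)
1/(-7130 + g(-43)) = 1/(-7130 + (⅓)*(-43)*(1 - 43)) = 1/(-7130 + (⅓)*(-43)*(-42)) = 1/(-7130 + 602) = 1/(-6528) = -1/6528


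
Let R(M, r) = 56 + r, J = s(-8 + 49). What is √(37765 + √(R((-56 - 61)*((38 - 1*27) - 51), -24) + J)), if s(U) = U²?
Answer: √(37765 + √1713) ≈ 194.44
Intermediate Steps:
J = 1681 (J = (-8 + 49)² = 41² = 1681)
√(37765 + √(R((-56 - 61)*((38 - 1*27) - 51), -24) + J)) = √(37765 + √((56 - 24) + 1681)) = √(37765 + √(32 + 1681)) = √(37765 + √1713)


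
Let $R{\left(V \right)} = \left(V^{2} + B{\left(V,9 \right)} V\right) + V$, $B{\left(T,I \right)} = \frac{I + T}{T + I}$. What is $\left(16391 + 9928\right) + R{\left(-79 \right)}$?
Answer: $32402$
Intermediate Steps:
$B{\left(T,I \right)} = 1$ ($B{\left(T,I \right)} = \frac{I + T}{I + T} = 1$)
$R{\left(V \right)} = V^{2} + 2 V$ ($R{\left(V \right)} = \left(V^{2} + 1 V\right) + V = \left(V^{2} + V\right) + V = \left(V + V^{2}\right) + V = V^{2} + 2 V$)
$\left(16391 + 9928\right) + R{\left(-79 \right)} = \left(16391 + 9928\right) - 79 \left(2 - 79\right) = 26319 - -6083 = 26319 + 6083 = 32402$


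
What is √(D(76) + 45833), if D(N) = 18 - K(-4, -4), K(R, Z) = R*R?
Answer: √45835 ≈ 214.09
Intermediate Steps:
K(R, Z) = R²
D(N) = 2 (D(N) = 18 - 1*(-4)² = 18 - 1*16 = 18 - 16 = 2)
√(D(76) + 45833) = √(2 + 45833) = √45835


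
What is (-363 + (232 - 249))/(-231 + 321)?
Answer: -38/9 ≈ -4.2222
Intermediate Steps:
(-363 + (232 - 249))/(-231 + 321) = (-363 - 17)/90 = -380*1/90 = -38/9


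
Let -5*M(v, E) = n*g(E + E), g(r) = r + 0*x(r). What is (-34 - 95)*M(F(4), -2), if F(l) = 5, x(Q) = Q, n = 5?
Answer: -516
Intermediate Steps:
g(r) = r (g(r) = r + 0*r = r + 0 = r)
M(v, E) = -2*E (M(v, E) = -(E + E) = -2*E)
(-34 - 95)*M(F(4), -2) = (-34 - 95)*(-2*(-2)) = -129*4 = -516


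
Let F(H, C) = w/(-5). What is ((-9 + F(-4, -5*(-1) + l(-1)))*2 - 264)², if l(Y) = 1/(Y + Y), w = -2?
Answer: 1976836/25 ≈ 79074.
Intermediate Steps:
l(Y) = 1/(2*Y)
F(H, C) = ⅖ (F(H, C) = -2/(-5) = -2*(-⅕) = ⅖)
((-9 + F(-4, -5*(-1) + l(-1)))*2 - 264)² = ((-9 + ⅖)*2 - 264)² = (-43/5*2 - 264)² = (-86/5 - 264)² = (-1406/5)² = 1976836/25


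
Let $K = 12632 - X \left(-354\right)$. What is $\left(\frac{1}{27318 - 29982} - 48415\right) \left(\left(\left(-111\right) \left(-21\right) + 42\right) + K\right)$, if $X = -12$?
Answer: $- \frac{1387411623677}{2664} \approx -5.208 \cdot 10^{8}$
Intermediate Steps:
$K = 8384$ ($K = 12632 - \left(-12\right) \left(-354\right) = 12632 - 4248 = 8384$)
$\left(\frac{1}{27318 - 29982} - 48415\right) \left(\left(\left(-111\right) \left(-21\right) + 42\right) + K\right) = \left(\frac{1}{27318 - 29982} - 48415\right) \left(\left(\left(-111\right) \left(-21\right) + 42\right) + 8384\right) = \left(\frac{1}{-2664} - 48415\right) \left(\left(2331 + 42\right) + 8384\right) = \left(- \frac{1}{2664} - 48415\right) \left(2373 + 8384\right) = \left(- \frac{128977561}{2664}\right) 10757 = - \frac{1387411623677}{2664}$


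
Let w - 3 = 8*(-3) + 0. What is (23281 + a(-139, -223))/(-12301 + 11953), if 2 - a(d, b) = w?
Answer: -1942/29 ≈ -66.966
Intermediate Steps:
w = -21 (w = 3 + (8*(-3) + 0) = 3 + (-24 + 0) = 3 - 24 = -21)
a(d, b) = 23 (a(d, b) = 2 - 1*(-21) = 2 + 21 = 23)
(23281 + a(-139, -223))/(-12301 + 11953) = (23281 + 23)/(-12301 + 11953) = 23304/(-348) = 23304*(-1/348) = -1942/29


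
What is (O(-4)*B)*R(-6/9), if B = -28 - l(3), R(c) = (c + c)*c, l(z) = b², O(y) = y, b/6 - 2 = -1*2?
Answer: 896/9 ≈ 99.556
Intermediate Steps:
b = 0 (b = 12 + 6*(-1*2) = 12 + 6*(-2) = 12 - 12 = 0)
l(z) = 0 (l(z) = 0² = 0)
R(c) = 2*c² (R(c) = (2*c)*c = 2*c²)
B = -28 (B = -28 - 1*0 = -28 + 0 = -28)
(O(-4)*B)*R(-6/9) = (-4*(-28))*(2*(-6/9)²) = 112*(2*(-6*⅑)²) = 112*(2*(-⅔)²) = 112*(2*(4/9)) = 112*(8/9) = 896/9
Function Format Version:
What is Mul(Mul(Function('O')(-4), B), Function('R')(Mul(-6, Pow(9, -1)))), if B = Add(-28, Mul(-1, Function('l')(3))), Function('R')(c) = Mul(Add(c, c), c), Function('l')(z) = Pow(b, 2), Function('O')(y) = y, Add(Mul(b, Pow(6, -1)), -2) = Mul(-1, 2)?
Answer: Rational(896, 9) ≈ 99.556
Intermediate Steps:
b = 0 (b = Add(12, Mul(6, Mul(-1, 2))) = Add(12, Mul(6, -2)) = Add(12, -12) = 0)
Function('l')(z) = 0 (Function('l')(z) = Pow(0, 2) = 0)
Function('R')(c) = Mul(2, Pow(c, 2)) (Function('R')(c) = Mul(Mul(2, c), c) = Mul(2, Pow(c, 2)))
B = -28 (B = Add(-28, Mul(-1, 0)) = Add(-28, 0) = -28)
Mul(Mul(Function('O')(-4), B), Function('R')(Mul(-6, Pow(9, -1)))) = Mul(Mul(-4, -28), Mul(2, Pow(Mul(-6, Pow(9, -1)), 2))) = Mul(112, Mul(2, Pow(Mul(-6, Rational(1, 9)), 2))) = Mul(112, Mul(2, Pow(Rational(-2, 3), 2))) = Mul(112, Mul(2, Rational(4, 9))) = Mul(112, Rational(8, 9)) = Rational(896, 9)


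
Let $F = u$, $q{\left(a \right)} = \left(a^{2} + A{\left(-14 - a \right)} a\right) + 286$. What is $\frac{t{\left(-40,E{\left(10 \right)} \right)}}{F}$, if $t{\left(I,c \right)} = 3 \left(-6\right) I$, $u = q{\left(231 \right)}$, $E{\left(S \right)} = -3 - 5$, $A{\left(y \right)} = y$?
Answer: $- \frac{180}{737} \approx -0.24423$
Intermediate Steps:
$E{\left(S \right)} = -8$ ($E{\left(S \right)} = -3 - 5 = -8$)
$q{\left(a \right)} = 286 + a^{2} + a \left(-14 - a\right)$ ($q{\left(a \right)} = \left(a^{2} + \left(-14 - a\right) a\right) + 286 = \left(a^{2} + a \left(-14 - a\right)\right) + 286 = 286 + a^{2} + a \left(-14 - a\right)$)
$u = -2948$ ($u = 286 - 3234 = -2948$)
$F = -2948$
$t{\left(I,c \right)} = - 18 I$
$\frac{t{\left(-40,E{\left(10 \right)} \right)}}{F} = \frac{\left(-18\right) \left(-40\right)}{-2948} = 720 \left(- \frac{1}{2948}\right) = - \frac{180}{737}$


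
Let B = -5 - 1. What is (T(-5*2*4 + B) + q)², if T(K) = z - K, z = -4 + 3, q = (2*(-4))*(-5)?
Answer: 7225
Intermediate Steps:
q = 40 (q = -8*(-5) = 40)
B = -6
z = -1
T(K) = -1 - K
(T(-5*2*4 + B) + q)² = ((-1 - (-5*2*4 - 6)) + 40)² = ((-1 - (-10*4 - 6)) + 40)² = ((-1 - (-40 - 6)) + 40)² = ((-1 - 1*(-46)) + 40)² = ((-1 + 46) + 40)² = (45 + 40)² = 85² = 7225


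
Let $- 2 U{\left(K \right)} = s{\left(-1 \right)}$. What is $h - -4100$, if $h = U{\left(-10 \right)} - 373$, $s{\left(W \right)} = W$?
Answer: $\frac{7455}{2} \approx 3727.5$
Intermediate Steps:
$U{\left(K \right)} = \frac{1}{2}$ ($U{\left(K \right)} = \left(- \frac{1}{2}\right) \left(-1\right) = \frac{1}{2}$)
$h = - \frac{745}{2}$ ($h = \frac{1}{2} - 373 = - \frac{745}{2} \approx -372.5$)
$h - -4100 = - \frac{745}{2} - -4100 = - \frac{745}{2} + 4100 = \frac{7455}{2}$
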